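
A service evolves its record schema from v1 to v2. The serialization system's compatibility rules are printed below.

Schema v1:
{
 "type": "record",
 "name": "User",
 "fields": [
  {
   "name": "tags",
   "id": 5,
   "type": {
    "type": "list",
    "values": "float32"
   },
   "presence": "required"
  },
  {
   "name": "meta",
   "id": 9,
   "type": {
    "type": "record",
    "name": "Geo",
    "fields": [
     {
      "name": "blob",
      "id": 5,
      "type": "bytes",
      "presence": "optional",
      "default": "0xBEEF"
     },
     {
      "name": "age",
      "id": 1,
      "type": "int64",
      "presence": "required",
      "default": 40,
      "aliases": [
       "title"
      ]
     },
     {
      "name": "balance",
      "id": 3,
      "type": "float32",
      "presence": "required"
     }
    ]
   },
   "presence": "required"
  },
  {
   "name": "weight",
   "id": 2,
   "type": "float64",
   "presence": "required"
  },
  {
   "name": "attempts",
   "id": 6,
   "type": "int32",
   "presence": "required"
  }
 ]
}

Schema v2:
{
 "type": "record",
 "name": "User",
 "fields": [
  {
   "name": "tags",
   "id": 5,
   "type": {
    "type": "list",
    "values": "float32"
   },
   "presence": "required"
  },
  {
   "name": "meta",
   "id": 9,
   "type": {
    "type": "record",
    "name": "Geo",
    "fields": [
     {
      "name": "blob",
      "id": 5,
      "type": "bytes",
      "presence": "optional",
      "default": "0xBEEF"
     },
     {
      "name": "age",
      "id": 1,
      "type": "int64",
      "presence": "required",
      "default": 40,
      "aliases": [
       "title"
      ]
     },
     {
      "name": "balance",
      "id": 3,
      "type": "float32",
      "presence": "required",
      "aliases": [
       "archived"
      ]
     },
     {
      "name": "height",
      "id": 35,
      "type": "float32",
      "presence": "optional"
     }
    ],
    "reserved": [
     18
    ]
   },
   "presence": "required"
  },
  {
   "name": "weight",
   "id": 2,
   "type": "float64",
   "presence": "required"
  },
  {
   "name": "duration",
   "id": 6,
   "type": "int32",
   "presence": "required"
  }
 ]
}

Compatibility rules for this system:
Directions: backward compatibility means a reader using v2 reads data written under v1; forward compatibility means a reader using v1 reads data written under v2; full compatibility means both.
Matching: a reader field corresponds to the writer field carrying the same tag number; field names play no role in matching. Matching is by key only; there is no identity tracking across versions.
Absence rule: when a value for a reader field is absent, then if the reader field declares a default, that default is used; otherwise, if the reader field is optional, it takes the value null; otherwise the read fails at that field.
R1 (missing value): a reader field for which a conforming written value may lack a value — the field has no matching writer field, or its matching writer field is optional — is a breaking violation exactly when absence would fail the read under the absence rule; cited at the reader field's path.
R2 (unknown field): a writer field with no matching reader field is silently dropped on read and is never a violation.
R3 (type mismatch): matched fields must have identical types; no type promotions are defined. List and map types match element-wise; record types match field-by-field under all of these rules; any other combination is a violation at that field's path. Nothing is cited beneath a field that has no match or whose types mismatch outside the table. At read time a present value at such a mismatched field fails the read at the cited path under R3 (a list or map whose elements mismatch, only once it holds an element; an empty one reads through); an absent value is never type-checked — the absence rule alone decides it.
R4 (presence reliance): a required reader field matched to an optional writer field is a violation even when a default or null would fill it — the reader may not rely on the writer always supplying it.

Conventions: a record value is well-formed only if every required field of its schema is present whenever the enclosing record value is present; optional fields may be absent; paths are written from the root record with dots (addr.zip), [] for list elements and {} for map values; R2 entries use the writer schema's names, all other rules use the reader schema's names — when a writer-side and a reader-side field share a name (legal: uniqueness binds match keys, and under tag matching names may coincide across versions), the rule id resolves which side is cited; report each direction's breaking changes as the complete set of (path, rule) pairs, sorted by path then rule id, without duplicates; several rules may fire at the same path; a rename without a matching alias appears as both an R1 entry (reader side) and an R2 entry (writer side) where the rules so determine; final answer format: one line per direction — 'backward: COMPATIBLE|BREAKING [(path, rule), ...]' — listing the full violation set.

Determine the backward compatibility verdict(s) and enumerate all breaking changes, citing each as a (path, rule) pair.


backward: COMPATIBLE []

the writer's type comes first in each User pair
backward pass over User, reader schema v2, writer schema v1:
  tags: paired with writer tags (list<float32> -> list<float32>; writer required)
  meta: paired with writer meta (Geo -> Geo; writer required)
  weight: paired with writer weight (float64 -> float64; writer required)
  duration: paired with writer attempts (int32 -> int32; writer required)
  meta.blob: paired with writer meta.blob (bytes -> bytes; writer optional)
  meta.age: paired with writer meta.age (int64 -> int64; writer required)
  meta.balance: paired with writer meta.balance (float32 -> float32; writer required)
  meta.height: no writer match
  nothing fires on User: backward is COMPATIBLE
remaining User differences; none change what is asked:
  renamed field attempts to duration in record User -> inert for the asked User verdict: nothing fires
  added field height to record Geo: optional float32, tag 35 (in v2 it sits last) -> inert for the asked User verdict: nothing fires


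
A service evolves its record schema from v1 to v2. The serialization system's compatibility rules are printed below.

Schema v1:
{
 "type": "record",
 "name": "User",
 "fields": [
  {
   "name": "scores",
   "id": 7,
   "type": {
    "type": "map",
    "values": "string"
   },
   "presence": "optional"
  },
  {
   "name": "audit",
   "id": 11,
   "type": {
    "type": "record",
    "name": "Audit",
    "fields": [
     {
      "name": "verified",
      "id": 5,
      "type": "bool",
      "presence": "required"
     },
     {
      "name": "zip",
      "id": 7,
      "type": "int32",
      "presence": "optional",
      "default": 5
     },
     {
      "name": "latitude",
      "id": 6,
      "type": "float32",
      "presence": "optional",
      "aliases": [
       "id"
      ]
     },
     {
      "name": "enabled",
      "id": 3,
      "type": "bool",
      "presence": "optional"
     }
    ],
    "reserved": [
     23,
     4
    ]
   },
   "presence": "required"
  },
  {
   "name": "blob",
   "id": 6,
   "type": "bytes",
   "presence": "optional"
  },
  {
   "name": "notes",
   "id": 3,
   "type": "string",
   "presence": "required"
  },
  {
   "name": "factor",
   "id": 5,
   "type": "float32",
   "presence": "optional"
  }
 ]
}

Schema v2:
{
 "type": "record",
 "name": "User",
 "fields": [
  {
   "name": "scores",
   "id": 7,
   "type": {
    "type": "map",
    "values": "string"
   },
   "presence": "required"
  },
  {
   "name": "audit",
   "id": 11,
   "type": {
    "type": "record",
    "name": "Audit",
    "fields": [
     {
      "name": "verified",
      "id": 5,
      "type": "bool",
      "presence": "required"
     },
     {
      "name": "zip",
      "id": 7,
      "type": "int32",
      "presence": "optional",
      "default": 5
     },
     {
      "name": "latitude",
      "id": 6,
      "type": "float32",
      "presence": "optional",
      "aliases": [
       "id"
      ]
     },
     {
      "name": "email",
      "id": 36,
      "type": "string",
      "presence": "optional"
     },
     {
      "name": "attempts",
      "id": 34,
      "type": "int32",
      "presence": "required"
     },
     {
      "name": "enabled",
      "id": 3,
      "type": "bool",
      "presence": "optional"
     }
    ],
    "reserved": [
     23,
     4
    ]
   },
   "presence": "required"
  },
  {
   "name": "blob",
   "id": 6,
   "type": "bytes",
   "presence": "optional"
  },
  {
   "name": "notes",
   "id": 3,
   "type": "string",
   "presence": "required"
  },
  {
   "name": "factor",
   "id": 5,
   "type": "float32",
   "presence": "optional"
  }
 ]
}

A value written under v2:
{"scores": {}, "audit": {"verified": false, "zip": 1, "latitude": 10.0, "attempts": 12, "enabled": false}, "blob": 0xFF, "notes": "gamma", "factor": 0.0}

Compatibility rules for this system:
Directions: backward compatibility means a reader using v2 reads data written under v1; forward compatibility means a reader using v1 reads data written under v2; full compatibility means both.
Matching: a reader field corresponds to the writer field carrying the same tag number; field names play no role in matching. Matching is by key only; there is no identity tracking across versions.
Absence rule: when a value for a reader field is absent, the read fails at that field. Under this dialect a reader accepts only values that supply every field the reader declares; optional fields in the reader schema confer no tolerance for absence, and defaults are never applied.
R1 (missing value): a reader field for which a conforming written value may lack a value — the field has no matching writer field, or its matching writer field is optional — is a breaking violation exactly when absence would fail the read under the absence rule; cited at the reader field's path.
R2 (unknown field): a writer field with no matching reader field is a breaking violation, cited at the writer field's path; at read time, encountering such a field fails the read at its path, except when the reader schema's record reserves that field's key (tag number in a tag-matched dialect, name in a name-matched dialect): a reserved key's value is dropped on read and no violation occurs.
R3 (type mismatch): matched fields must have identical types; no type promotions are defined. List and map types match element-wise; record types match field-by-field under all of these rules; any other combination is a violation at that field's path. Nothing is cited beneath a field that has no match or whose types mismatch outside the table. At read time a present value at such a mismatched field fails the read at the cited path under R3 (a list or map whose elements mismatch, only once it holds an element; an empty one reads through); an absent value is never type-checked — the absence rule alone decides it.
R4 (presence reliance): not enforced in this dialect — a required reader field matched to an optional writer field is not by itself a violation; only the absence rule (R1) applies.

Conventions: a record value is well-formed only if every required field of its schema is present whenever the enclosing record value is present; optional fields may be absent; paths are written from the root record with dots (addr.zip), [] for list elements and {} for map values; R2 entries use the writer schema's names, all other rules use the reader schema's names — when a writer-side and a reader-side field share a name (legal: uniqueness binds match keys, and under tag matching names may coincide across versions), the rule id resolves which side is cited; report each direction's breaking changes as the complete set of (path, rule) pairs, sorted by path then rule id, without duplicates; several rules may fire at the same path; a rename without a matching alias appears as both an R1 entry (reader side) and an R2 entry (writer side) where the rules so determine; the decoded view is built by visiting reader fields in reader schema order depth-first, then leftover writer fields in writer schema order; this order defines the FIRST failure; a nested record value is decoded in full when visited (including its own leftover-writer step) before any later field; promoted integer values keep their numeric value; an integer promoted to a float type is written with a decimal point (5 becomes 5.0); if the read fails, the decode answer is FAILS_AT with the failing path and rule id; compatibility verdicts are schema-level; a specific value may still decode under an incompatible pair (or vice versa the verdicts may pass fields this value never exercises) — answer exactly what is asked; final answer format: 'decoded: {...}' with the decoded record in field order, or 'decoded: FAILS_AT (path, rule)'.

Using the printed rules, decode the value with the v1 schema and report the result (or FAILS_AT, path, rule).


in User below, arrows point writer -> reader
decoding the User value with the v1 reader:
  scores := {}
  audit.verified := false
  audit.zip := 1
  audit.latitude := 10.0
  audit.enabled := false
  read fails at audit.attempts under R2 (unknown field)
  => FAILS_AT (audit.attempts, R2)
checking off the User differences that do not matter here:
  added field email to record Audit: optional string, tag 36 (in v2 it sits immediately before enabled) -> matters for User compatibility verdicts, not for this value's decode
  field scores in record User: optional changed to required -> matters for User compatibility verdicts, not for this value's decode

decoded: FAILS_AT (audit.attempts, R2)


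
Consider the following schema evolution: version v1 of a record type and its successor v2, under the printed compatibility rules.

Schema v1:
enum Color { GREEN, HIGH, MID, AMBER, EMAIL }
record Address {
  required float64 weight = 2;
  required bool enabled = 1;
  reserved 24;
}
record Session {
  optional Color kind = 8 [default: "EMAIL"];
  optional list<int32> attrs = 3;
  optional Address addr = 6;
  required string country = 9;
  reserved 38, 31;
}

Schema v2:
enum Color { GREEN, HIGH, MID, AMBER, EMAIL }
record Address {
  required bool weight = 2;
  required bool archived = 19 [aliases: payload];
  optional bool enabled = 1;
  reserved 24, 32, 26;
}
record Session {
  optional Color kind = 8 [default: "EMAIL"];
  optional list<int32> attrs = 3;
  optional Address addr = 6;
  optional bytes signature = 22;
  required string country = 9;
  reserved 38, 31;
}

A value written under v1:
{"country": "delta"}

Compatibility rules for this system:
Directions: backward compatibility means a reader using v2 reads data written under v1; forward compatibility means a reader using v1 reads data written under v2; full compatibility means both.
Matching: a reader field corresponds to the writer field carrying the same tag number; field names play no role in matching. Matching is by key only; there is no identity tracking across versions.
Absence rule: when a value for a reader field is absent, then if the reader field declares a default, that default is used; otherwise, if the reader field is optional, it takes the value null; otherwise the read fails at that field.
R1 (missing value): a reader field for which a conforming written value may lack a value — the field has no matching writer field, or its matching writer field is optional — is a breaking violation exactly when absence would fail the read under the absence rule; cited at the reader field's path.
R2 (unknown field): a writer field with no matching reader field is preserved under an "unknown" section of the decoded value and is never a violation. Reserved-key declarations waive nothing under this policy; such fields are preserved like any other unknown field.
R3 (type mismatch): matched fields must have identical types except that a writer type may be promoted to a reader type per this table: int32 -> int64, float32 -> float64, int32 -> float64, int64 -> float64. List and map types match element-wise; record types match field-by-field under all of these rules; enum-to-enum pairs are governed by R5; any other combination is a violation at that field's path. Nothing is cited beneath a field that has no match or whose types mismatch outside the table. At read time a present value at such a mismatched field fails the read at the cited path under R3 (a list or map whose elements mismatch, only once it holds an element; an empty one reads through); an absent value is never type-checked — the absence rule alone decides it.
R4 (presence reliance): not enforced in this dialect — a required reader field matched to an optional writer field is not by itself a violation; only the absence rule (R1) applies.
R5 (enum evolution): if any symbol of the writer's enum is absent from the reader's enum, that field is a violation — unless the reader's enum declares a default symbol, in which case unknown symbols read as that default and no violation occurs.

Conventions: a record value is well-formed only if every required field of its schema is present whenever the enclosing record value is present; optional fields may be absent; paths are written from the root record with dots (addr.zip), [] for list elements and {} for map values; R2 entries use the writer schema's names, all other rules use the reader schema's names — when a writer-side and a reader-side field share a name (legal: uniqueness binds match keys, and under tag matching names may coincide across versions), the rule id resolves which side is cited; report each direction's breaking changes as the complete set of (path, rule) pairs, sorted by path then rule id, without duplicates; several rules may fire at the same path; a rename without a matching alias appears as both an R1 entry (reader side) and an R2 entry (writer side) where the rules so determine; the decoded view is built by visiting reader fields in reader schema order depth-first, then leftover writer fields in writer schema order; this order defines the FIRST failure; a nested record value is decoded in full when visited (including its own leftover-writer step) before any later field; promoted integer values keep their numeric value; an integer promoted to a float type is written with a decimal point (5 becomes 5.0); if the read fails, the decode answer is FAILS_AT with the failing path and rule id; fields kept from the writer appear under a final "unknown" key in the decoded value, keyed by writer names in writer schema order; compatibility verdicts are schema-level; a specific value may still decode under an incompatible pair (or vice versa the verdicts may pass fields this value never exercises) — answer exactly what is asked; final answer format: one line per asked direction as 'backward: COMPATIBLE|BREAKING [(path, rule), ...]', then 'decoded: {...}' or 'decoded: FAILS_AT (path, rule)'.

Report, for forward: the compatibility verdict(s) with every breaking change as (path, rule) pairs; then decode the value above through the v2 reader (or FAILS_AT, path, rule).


arrows below run writer -> reader for Session
forward for Session (reader v1, writer v2):
  kind: paired with writer kind (Color -> Color; writer optional)
  attrs: paired with writer attrs (list<int32> -> list<int32>; writer optional)
  addr: paired with writer addr (Address -> Address; writer optional)
  country: paired with writer country (string -> string; writer required)
  writer signature: unknown to reader
  addr.weight: paired with writer addr.weight (bool -> float64; writer required)
  addr.enabled: paired with writer addr.enabled (bool -> bool; writer optional)
  writer addr.archived: unknown to reader
  rule R1 violated at addr.enabled
  rule R3 violated at addr.weight
  forward on Session therefore BREAKING (2)
decode (reader v2):
  kind := "EMAIL" (missing; default applied)
  attrs := null (missing; optional => null)
  addr := null (missing; optional => null)
  signature := null (missing; optional => null)
  country := "delta"
  => decoded: {"kind": "EMAIL", "attrs": null, "addr": null, "signature": null, "country": "delta"}
ruling out the remaining Session differences:
  added field archived to record Address: required bool, tag 19 (in v2 it sits immediately before enabled) -> its effect on Session is confined to the backward direction, not asked

forward: BREAKING [(addr.enabled, R1), (addr.weight, R3)]; decoded: {"kind": "EMAIL", "attrs": null, "addr": null, "signature": null, "country": "delta"}


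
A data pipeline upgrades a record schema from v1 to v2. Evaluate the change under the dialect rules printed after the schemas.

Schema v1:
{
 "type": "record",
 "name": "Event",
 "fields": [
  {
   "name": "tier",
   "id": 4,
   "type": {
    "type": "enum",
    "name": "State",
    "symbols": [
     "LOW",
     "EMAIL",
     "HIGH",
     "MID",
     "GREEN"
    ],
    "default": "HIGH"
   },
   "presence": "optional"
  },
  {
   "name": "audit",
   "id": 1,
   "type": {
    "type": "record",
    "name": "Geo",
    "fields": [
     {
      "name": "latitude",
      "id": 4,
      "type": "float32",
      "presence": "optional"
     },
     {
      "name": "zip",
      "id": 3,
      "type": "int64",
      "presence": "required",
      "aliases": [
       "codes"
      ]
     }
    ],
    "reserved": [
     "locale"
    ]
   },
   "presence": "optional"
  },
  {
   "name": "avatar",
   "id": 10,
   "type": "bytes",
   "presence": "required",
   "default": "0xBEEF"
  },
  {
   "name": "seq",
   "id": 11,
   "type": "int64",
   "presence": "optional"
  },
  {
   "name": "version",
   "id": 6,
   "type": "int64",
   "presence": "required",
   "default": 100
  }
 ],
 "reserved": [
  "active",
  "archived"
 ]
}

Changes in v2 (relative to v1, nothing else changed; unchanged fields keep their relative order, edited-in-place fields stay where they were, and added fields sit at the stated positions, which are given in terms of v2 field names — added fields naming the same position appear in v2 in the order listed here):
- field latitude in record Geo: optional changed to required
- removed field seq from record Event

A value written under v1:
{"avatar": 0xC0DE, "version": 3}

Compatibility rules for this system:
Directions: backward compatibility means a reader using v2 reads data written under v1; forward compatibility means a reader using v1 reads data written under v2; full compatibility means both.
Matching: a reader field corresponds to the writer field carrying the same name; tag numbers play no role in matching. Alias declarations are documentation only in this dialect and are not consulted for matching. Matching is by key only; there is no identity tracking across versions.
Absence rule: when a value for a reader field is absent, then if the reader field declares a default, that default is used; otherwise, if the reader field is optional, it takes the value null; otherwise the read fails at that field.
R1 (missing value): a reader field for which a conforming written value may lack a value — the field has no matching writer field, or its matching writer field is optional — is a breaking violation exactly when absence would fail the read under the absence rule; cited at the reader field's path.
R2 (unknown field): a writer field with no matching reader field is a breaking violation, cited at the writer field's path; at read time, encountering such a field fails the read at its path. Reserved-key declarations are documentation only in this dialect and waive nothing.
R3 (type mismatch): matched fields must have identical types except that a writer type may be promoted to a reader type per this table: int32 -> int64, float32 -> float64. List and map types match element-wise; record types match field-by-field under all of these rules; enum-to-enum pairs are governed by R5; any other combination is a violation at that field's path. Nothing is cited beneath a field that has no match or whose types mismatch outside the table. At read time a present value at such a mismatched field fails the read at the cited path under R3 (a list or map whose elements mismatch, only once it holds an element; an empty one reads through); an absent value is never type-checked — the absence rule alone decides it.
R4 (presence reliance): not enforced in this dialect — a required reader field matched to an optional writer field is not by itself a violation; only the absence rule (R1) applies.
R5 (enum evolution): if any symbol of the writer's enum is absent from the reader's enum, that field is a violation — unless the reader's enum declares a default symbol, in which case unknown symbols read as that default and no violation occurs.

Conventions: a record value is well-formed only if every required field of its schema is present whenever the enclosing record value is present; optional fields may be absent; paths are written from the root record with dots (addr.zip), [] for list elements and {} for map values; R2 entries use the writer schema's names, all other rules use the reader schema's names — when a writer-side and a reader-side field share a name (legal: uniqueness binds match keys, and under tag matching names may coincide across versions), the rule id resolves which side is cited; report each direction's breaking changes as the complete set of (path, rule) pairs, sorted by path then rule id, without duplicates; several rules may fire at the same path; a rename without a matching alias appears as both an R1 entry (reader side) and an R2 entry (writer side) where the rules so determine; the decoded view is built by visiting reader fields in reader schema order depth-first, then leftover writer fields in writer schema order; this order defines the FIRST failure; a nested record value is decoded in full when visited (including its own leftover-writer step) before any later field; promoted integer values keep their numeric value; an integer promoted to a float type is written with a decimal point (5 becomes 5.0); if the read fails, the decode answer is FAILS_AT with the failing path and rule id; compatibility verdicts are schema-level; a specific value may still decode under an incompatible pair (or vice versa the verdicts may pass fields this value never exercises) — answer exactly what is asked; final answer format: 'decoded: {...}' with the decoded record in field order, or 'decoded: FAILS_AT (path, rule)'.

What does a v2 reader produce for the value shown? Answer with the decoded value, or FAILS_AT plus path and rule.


in Event below, arrows point writer -> reader
decoding the Event value with the v2 reader:
  tier := null (absent, optional -> null)
  audit := null (absent, optional -> null)
  avatar := 0xC0DE
  version := 3
  => decoded: {"tier": null, "audit": null, "avatar": 0xC0DE, "version": 3}
diffs on Event not affecting the asked answer:
  field latitude in record Geo: optional changed to required -> matters for Event compatibility verdicts, not for this value's decode

decoded: {"tier": null, "audit": null, "avatar": 0xC0DE, "version": 3}


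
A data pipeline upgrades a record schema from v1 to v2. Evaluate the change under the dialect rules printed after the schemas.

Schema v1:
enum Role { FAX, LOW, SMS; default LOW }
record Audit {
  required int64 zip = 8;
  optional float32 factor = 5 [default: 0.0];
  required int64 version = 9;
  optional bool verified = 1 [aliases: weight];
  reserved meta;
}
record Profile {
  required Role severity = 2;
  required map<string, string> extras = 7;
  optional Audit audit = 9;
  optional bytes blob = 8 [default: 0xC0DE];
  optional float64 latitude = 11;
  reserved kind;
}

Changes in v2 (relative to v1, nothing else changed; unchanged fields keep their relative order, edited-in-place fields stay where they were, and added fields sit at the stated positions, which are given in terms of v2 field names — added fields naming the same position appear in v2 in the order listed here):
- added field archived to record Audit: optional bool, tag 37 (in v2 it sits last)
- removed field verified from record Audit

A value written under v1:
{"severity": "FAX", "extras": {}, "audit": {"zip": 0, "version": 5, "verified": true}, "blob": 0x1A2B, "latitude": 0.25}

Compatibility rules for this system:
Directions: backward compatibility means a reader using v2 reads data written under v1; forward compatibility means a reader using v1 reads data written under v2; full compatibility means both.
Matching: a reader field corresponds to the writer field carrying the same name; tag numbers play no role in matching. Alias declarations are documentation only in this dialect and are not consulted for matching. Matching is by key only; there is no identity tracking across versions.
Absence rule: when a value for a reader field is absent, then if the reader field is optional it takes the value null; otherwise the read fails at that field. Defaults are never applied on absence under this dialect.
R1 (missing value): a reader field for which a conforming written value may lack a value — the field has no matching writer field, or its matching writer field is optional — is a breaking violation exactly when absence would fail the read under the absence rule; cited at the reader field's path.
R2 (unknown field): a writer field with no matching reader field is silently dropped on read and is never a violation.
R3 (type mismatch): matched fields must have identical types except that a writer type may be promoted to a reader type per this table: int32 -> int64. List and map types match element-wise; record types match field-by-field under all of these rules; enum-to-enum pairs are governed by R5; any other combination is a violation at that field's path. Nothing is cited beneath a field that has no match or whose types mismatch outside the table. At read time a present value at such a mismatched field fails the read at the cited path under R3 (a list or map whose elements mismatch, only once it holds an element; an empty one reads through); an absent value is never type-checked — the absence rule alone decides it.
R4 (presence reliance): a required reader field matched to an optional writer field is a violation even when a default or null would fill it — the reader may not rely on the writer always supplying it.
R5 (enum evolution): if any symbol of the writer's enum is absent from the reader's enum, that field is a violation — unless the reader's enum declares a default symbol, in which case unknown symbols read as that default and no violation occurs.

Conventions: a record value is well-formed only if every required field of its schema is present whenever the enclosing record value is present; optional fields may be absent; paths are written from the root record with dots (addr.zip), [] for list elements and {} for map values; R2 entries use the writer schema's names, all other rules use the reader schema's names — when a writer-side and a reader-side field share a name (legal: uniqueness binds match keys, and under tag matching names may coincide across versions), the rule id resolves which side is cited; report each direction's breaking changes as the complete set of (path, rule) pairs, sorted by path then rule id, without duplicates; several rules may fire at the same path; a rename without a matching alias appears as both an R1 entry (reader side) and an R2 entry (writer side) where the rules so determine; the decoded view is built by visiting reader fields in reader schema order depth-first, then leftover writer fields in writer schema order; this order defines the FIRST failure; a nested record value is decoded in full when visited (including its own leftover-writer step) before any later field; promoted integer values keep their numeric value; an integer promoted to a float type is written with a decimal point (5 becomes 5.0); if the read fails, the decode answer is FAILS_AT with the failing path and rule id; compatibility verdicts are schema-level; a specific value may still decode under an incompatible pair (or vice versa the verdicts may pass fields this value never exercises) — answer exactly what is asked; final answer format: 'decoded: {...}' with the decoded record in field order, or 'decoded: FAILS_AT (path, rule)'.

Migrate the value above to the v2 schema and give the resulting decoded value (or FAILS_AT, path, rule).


decoded: {"severity": "FAX", "extras": {}, "audit": {"zip": 0, "factor": null, "version": 5, "archived": null}, "blob": 0x1A2B, "latitude": 0.25}

each type pair in Profile: writer, then reader
decode (reader v2):
  severity := "FAX"
  extras := {}
  audit.zip := 0
  audit.factor := null (absent, optional -> null)
  audit.version := 5
  audit.archived := null (absent, optional -> null)
  writer audit.verified: unknown -> dropped
  blob := 0x1A2B
  latitude := 0.25
  => decoded: {"severity": "FAX", "extras": {}, "audit": {"zip": 0, "factor": null, "version": 5, "archived": null}, "blob": 0x1A2B, "latitude": 0.25}


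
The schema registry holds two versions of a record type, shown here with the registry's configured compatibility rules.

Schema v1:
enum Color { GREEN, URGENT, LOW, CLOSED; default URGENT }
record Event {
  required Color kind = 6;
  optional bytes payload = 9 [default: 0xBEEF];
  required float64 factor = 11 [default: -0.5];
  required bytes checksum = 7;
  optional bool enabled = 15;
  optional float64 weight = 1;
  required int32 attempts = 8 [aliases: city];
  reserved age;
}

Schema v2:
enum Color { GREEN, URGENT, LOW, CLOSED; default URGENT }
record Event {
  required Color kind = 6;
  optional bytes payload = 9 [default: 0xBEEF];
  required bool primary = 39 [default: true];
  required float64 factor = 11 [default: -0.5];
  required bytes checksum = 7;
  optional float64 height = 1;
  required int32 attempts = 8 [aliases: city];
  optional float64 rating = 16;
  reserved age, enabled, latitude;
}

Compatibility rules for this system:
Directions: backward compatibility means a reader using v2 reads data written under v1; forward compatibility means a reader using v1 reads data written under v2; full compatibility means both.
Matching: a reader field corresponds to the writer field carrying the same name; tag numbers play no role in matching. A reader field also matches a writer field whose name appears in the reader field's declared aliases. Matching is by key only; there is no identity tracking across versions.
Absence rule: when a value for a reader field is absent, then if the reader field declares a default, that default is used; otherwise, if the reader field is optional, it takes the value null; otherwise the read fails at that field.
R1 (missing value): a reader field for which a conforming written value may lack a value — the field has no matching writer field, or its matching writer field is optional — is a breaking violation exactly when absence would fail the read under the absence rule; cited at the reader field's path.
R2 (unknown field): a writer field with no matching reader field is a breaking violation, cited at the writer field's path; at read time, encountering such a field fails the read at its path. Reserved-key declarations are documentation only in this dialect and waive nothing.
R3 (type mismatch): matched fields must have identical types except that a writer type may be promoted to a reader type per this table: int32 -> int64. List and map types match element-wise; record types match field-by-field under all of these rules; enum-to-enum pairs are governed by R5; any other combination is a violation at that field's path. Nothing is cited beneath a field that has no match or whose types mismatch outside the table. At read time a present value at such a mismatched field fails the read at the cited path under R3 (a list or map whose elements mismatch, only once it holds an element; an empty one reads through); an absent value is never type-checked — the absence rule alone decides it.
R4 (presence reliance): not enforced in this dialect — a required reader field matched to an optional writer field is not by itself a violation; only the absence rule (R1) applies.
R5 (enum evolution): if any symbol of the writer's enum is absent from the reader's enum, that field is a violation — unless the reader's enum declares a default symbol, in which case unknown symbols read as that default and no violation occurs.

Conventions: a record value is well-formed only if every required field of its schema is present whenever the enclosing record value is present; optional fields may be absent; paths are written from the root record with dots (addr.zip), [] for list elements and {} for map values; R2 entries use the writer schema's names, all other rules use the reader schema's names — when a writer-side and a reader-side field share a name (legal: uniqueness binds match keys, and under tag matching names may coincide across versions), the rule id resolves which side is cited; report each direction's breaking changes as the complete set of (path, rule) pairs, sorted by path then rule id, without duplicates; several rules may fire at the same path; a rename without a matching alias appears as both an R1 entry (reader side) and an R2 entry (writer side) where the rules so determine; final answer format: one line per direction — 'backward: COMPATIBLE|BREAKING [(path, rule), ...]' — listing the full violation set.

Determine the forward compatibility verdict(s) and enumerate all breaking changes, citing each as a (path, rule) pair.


forward: BREAKING [(height, R2), (primary, R2), (rating, R2)]

each type pair in Event: writer, then reader
forward pass over Event, reader schema v1, writer schema v2:
  kind: Color -> Color, writer required; from kind
  payload: bytes -> bytes, writer optional; from payload
  factor: float64 -> float64, writer required; from factor
  checksum: bytes -> bytes, writer required; from checksum
  enabled has no writer counterpart
  weight has no writer counterpart
  attempts: int32 -> int32, writer required; from attempts
  writer primary: unknown to reader
  writer height: unknown to reader
  writer rating: unknown to reader
  violation R2 at height
  violation R2 at primary
  violation R2 at rating
  => forward verdict for Event: BREAKING, 3 violation(s)
diffs on Event not affecting the asked answer:
  removed field enabled from record Event (its key "enabled" joins the reserved list) -> affects backward compatibility only, which is not asked


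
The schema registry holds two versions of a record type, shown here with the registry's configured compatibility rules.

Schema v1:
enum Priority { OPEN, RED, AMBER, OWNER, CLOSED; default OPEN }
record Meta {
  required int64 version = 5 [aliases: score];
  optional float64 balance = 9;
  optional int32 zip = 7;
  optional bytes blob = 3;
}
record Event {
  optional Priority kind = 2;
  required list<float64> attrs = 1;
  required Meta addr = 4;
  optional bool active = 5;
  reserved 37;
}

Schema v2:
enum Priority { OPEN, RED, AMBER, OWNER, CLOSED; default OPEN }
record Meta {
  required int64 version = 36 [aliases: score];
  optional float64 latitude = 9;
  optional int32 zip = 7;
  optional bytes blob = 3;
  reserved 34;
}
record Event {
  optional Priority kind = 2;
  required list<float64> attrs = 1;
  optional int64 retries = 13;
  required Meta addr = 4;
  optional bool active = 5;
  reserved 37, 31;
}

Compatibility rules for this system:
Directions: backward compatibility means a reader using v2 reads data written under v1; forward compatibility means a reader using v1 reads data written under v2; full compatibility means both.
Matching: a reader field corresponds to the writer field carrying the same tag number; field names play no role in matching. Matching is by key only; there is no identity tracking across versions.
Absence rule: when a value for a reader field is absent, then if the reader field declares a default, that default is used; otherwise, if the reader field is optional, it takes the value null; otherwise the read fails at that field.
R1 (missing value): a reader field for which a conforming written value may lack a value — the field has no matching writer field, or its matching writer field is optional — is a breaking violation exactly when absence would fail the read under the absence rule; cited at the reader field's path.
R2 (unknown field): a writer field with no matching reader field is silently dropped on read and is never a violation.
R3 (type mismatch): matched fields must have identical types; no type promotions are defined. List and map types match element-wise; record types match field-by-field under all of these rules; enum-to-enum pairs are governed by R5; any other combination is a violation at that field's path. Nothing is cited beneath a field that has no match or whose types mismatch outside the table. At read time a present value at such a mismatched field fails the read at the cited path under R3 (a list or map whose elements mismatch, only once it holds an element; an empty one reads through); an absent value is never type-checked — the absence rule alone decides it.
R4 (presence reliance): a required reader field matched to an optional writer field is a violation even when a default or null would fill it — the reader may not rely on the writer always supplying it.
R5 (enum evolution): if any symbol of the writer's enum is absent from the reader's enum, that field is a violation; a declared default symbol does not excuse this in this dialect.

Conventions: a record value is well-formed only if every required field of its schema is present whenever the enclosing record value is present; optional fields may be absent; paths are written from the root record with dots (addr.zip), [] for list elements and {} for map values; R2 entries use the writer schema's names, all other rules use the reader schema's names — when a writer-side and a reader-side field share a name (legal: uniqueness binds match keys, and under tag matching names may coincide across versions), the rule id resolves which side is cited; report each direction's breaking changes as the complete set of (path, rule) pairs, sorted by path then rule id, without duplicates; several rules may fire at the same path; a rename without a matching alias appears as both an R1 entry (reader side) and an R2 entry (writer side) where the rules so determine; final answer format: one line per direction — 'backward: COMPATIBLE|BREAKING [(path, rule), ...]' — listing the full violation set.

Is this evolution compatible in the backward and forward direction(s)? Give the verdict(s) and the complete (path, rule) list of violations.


in Event below, arrows point writer -> reader
backward pass over Event, reader schema v2, writer schema v1:
  kind: Priority -> Priority, writer optional; from kind
  attrs: list<float64> -> list<float64>, writer required; from attrs
  retries: no writer-side match
  addr: Meta -> Meta, writer required; from addr
  active: bool -> bool, writer optional; from active
  addr.version: no writer-side match
  addr.latitude: float64 -> float64, writer optional; from addr.balance
  addr.zip: int32 -> int32, writer optional; from addr.zip
  addr.blob: bytes -> bytes, writer optional; from addr.blob
  writer field addr.version has no reader counterpart
  breaking: (addr.version, R1)
  => backward: BREAKING (1)
forward pass over Event, reader schema v1, writer schema v2:
  kind: Priority -> Priority, writer optional; from kind
  attrs: list<float64> -> list<float64>, writer required; from attrs
  addr: Meta -> Meta, writer required; from addr
  active: bool -> bool, writer optional; from active
  writer field retries has no reader counterpart
  addr.version: no writer-side match
  addr.balance: float64 -> float64, writer optional; from addr.latitude
  addr.zip: int32 -> int32, writer optional; from addr.zip
  addr.blob: bytes -> bytes, writer optional; from addr.blob
  writer field addr.version has no reader counterpart
  breaking: (addr.version, R1)
  => forward: BREAKING (1)

backward: BREAKING [(addr.version, R1)]; forward: BREAKING [(addr.version, R1)]
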